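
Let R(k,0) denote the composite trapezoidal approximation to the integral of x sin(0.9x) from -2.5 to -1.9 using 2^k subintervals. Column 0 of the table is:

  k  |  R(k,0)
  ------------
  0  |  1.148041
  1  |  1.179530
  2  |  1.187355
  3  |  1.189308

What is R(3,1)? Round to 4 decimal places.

1.1900

Richardson extrapolation on the trapezoidal column (denominator 4−1=3):
R(3,1) = (4·1.189308 − 1.187355) / 3 = 1.189959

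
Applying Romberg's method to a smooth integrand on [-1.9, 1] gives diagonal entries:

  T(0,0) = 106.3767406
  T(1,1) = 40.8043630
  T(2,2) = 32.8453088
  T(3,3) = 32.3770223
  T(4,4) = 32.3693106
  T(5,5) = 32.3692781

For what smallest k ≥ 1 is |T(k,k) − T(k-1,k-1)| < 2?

k = 3

|T(1,1) − T(0,0)| = 65.5723776 ≥ 2
|T(2,2) − T(1,1)| = 7.9590542 ≥ 2
|T(3,3) − T(2,2)| = 0.4682865 < 2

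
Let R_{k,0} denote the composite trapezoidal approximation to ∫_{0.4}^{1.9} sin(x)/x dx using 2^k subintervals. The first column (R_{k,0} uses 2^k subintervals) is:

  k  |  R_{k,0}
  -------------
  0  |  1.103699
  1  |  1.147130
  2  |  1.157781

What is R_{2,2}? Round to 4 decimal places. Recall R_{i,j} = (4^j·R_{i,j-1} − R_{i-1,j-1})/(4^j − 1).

R_{1,1} = (4·1.147130 − 1.103699) / 3 = 1.161607
R_{2,1} = 1.157781 + (1.157781 − 1.147130)/3 = 1.161331
R_{2,2} = 1.161331 + (1.161331 − 1.161607)/15 = 1.161313

1.1613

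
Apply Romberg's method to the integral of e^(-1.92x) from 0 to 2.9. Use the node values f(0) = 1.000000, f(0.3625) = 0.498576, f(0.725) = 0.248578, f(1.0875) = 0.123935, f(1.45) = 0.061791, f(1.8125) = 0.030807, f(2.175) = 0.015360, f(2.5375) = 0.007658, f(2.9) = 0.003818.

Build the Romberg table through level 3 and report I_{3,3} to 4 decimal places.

0.5189

I_{0,0} (trapezoid, 1 panel, h=2.9000): 1.455536
I_{1,0} (trapezoid, 2 panels, h=1.4500): 0.817365
I_{2,0} (trapezoid, 4 panels, h=0.7250): 0.600038
I_{3,0} (trapezoid, 8 panels, h=0.3625): 0.539623
I_{1,1} = 0.817365 + (0.817365 − 1.455536)/3 = 0.604641
I_{2,1} = 0.600038 + (0.600038 − 0.817365)/3 = 0.527596
I_{3,1} = 0.539623 + (0.539623 − 0.600038)/3 = 0.519485
I_{2,2} = 0.527596 + (0.527596 − 0.604641)/15 = 0.522460
I_{3,2} = 0.519485 + (0.519485 − 0.527596)/15 = 0.518944
I_{3,3} = 0.518944 + (0.518944 − 0.522460)/63 = 0.518888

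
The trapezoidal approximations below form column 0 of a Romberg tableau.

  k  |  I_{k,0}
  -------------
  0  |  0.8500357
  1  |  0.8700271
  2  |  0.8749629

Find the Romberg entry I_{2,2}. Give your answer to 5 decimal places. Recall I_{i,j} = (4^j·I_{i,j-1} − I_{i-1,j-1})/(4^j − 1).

0.87660

I_{1,1} = (4·0.8700271 − 0.8500357) / 3 = 0.8766909
I_{2,1} = 0.8749629 + (0.8749629 − 0.8700271)/3 = 0.8766082
I_{2,2} = 0.8766082 + (0.8766082 − 0.8766909)/15 = 0.8766027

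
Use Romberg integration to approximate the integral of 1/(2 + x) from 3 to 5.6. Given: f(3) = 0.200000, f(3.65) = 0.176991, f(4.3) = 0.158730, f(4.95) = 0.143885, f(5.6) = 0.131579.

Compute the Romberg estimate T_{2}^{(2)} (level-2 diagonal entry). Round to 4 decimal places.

T_{0}^{(0)} (trapezoid, 1 panel, h=2.6000): 0.431053
T_{1}^{(0)} (trapezoid, 2 panels, h=1.3000): 0.421875
T_{2}^{(0)} (trapezoid, 4 panels, h=0.6500): 0.419507
T_{1}^{(1)} = 0.421875 + (0.421875 − 0.431053)/3 = 0.418816
T_{2}^{(1)} = 0.419507 + (0.419507 − 0.421875)/3 = 0.418718
T_{2}^{(2)} = 0.418718 + (0.418718 − 0.418816)/15 = 0.418711

0.4187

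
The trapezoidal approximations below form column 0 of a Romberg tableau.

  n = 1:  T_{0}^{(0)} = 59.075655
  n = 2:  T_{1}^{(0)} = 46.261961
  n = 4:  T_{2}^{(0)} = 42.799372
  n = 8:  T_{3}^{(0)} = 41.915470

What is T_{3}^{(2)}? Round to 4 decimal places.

T_{2}^{(1)} = (4·42.799372 − 46.261961) / 3 = 41.645176
T_{3}^{(1)} = 41.915470 + (41.915470 − 42.799372)/3 = 41.620836
T_{3}^{(2)} = (16·41.620836 − 41.645176) / 15 = 41.619213

41.6192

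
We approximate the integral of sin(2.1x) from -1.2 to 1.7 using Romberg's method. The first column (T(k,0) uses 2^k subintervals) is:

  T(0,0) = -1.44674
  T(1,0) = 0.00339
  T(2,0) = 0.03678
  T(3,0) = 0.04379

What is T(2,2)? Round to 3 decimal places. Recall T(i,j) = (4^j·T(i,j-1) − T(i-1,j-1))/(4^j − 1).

Richardson extrapolation on the trapezoidal column (denominator 4−1=3):
T(1,1) = (4·0.00339 − (-1.44674)) / 3 = 0.48677
T(2,1) = 0.03678 + (0.03678 − 0.00339)/3 = 0.04791
T(2,2) = 0.04791 + (0.04791 − 0.48677)/15 = 0.01865
(Column j=1 coincides with Simpson's rule on the same nodes.)

0.019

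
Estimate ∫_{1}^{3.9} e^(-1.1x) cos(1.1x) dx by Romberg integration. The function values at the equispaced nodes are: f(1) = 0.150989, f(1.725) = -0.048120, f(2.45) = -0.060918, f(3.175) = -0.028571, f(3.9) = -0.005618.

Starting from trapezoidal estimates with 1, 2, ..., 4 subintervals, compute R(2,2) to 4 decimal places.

R(0,0) (trapezoid, 1 panel, h=2.9000): 0.210788
R(1,0) (trapezoid, 2 panels, h=1.4500): 0.017063
R(2,0) (trapezoid, 4 panels, h=0.7250): -0.047070
R(1,1) = 0.017063 + (0.017063 − 0.210788)/3 = -0.047512
R(2,1) = -0.047070 + (-0.047070 − 0.017063)/3 = -0.068448
R(2,2) = -0.068448 + (-0.068448 − (-0.047512))/15 = -0.069844

-0.0698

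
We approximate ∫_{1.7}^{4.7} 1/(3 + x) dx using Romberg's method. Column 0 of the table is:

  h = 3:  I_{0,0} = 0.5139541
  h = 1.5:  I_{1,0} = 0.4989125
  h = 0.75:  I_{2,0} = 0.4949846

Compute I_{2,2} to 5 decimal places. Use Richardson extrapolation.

Richardson extrapolation on the trapezoidal column (denominator 4−1=3):
I_{1,1} = 0.4989125 + (0.4989125 − 0.5139541)/3 = 0.4938986
I_{2,1} = 0.4949846 + (0.4949846 − 0.4989125)/3 = 0.4936753
I_{2,2} = 0.4936753 + (0.4936753 − 0.4938986)/15 = 0.4936604

0.49366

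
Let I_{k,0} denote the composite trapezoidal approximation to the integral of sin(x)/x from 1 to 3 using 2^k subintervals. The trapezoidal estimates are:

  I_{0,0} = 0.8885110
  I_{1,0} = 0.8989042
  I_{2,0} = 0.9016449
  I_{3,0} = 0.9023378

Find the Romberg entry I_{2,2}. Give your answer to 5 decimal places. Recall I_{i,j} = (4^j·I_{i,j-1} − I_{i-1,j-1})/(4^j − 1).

0.90257

Richardson extrapolation on the trapezoidal column (denominator 4−1=3):
I_{1,1} = (4·0.8989042 − 0.8885110) / 3 = 0.9023686
I_{2,1} = 0.9016449 + (0.9016449 − 0.8989042)/3 = 0.9025585
I_{2,2} = (16·0.9025585 − 0.9023686) / 15 = 0.9025712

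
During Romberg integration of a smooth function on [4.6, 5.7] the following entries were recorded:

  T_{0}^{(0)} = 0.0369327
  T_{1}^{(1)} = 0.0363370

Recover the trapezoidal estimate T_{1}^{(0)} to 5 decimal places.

From T_{1}^{(1)} = (4·T_{1}^{(0)} − T_{0}^{(0)})/3, solve for T_{1}^{(0)}:
4·T_{1}^{(0)} = 3·0.0363370 + 0.0369327 = 0.1459437
T_{1}^{(0)} = 0.0364859

0.03649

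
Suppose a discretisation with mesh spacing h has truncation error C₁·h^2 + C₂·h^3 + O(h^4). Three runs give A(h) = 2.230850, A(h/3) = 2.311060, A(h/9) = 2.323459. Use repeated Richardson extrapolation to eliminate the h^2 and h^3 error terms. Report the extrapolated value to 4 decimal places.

2.3252

First eliminate the h^2 term (factor 3^2 = 9):
  B₁ = (9·2.311060 − 2.230850)/8 = 2.321086
  B₂ = (9·2.323459 − 2.311060)/8 = 2.325009
Then eliminate the h^3 term (factor 3^3 = 27):
  (27·2.325009 − 2.321086)/26 = 2.325160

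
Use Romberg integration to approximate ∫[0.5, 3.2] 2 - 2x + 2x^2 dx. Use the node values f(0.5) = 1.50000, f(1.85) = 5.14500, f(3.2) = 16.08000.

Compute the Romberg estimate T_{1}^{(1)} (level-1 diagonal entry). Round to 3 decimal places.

T_{0}^{(0)} (trapezoid, 1 panel, h=2.7000): 23.73300
T_{1}^{(0)} (trapezoid, 2 panels, h=1.3500): 18.81225
T_{1}^{(1)} = 18.81225 + (18.81225 − 23.73300)/3 = 17.17200

17.172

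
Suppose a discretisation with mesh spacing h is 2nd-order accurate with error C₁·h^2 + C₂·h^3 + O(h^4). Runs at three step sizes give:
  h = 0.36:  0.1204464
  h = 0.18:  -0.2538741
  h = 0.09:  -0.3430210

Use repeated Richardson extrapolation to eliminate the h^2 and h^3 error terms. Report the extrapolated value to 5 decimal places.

-0.37189

First eliminate the h^2 term (factor 2^2 = 4):
  B₁ = (4·(-0.2538741) − 0.1204464)/3 = -0.3786476
  B₂ = (4·(-0.3430210) − (-0.2538741))/3 = -0.3727366
Then eliminate the h^3 term (factor 2^3 = 8):
  (8·(-0.3727366) − (-0.3786476))/7 = -0.3718922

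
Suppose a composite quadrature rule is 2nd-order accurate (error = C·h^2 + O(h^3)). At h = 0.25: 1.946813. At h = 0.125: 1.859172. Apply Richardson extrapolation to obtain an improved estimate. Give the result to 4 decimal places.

Extrapolated value = (4·A(h/2) − A(h)) / (4 − 1)
= (4·1.859172 − 1.946813) / 3
= 5.489875 / 3 = 1.829958

1.8300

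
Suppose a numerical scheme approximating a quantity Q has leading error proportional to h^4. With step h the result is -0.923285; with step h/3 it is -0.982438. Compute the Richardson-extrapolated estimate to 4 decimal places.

The leading error scales as h^4; refining by a factor of 3 reduces it by 3^4 = 81.
Extrapolated value = (81·A(h/3) − A(h)) / (81 − 1)
= (81·(-0.982438) − (-0.923285)) / 80
= -78.654193 / 80 = -0.983177

-0.9832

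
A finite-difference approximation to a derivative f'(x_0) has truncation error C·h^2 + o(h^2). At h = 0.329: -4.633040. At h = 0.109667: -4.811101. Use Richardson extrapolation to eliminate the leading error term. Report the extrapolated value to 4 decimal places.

-4.8334

Extrapolated value = (9·A(h/3) − A(h)) / (9 − 1)
= (9·(-4.811101) − (-4.633040)) / 8
= -38.666869 / 8 = -4.833359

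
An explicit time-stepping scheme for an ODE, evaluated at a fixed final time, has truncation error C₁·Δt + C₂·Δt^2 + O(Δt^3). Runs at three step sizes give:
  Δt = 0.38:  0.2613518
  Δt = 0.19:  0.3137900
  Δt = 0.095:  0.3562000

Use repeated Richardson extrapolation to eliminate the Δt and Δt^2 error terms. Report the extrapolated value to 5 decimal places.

0.40940

First eliminate the Δt term (factor 2^1 = 2):
  B₁ = (2·0.3137900 − 0.2613518)/1 = 0.3662282
  B₂ = (2·0.3562000 − 0.3137900)/1 = 0.3986100
Then eliminate the Δt^2 term (factor 2^2 = 4):
  (4·0.3986100 − 0.3662282)/3 = 0.4094039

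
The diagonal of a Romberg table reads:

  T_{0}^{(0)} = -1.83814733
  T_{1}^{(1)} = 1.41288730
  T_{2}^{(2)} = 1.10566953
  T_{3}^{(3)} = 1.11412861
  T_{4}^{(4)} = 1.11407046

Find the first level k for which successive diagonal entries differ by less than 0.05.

k = 3

|T_{1}^{(1)} − T_{0}^{(0)}| = 3.25103463 ≥ 0.05
|T_{2}^{(2)} − T_{1}^{(1)}| = 0.30721777 ≥ 0.05
|T_{3}^{(3)} − T_{2}^{(2)}| = 0.00845908 < 0.05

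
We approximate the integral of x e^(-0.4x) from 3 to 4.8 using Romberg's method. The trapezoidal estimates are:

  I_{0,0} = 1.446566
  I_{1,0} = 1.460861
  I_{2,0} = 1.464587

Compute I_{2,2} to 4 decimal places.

Richardson extrapolation on the trapezoidal column (denominator 4−1=3):
I_{1,1} = (4·1.460861 − 1.446566) / 3 = 1.465626
I_{2,1} = 1.464587 + (1.464587 − 1.460861)/3 = 1.465829
I_{2,2} = (16·1.465829 − 1.465626) / 15 = 1.465843

1.4658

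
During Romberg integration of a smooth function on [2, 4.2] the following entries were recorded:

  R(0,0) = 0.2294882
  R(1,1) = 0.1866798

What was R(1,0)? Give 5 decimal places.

0.19738

From R(1,1) = (4·R(1,0) − R(0,0))/3, solve for R(1,0):
4·R(1,0) = 3·0.1866798 + 0.2294882 = 0.7895276
R(1,0) = 0.1973819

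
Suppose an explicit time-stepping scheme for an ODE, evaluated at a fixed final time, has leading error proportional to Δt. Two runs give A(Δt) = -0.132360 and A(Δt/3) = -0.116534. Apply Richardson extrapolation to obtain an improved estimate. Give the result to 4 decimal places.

-0.1086

Extrapolated value = (3·A(Δt/3) − A(Δt)) / (3 − 1)
= (3·(-0.116534) − (-0.132360)) / 2
= -0.217242 / 2 = -0.108621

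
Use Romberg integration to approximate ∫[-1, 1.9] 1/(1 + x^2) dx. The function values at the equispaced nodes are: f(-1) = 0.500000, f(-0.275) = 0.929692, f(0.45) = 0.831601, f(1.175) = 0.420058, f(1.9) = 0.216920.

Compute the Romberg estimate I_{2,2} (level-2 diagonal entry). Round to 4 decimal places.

1.8750

I_{0,0} (trapezoid, 1 panel, h=2.9000): 1.039534
I_{1,0} (trapezoid, 2 panels, h=1.4500): 1.725588
I_{2,0} (trapezoid, 4 panels, h=0.7250): 1.841363
I_{1,1} = 1.725588 + (1.725588 − 1.039534)/3 = 1.954273
I_{2,1} = 1.841363 + (1.841363 − 1.725588)/3 = 1.879955
I_{2,2} = 1.879955 + (1.879955 − 1.954273)/15 = 1.875000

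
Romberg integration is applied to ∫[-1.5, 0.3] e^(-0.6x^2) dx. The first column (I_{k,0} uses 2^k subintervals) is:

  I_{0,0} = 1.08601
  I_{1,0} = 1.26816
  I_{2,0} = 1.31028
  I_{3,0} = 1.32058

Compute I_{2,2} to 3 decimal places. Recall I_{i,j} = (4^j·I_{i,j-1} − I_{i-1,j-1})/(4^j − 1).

1.324

Richardson extrapolation on the trapezoidal column (denominator 4−1=3):
I_{1,1} = (4·1.26816 − 1.08601) / 3 = 1.32888
I_{2,1} = 1.31028 + (1.31028 − 1.26816)/3 = 1.32432
I_{2,2} = (16·1.32432 − 1.32888) / 15 = 1.32402
(Column j=1 coincides with Simpson's rule on the same nodes.)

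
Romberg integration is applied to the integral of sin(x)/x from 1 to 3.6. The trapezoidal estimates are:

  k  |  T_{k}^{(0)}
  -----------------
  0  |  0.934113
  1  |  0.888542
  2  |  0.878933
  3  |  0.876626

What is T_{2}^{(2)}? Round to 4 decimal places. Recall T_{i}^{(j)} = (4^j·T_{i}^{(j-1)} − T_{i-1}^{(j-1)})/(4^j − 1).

0.8759

Richardson extrapolation on the trapezoidal column (denominator 4−1=3):
T_{1}^{(1)} = (4·0.888542 − 0.934113) / 3 = 0.873352
T_{2}^{(1)} = (4·0.878933 − 0.888542) / 3 = 0.875730
T_{2}^{(2)} = 0.875730 + (0.875730 − 0.873352)/15 = 0.875889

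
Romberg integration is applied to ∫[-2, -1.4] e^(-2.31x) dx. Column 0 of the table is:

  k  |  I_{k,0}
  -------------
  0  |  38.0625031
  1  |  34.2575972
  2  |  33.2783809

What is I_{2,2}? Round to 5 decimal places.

32.94949

I_{1,1} = 34.2575972 + (34.2575972 − 38.0625031)/3 = 32.9892952
I_{2,1} = (4·33.2783809 − 34.2575972) / 3 = 32.9519755
I_{2,2} = 32.9519755 + (32.9519755 − 32.9892952)/15 = 32.9494875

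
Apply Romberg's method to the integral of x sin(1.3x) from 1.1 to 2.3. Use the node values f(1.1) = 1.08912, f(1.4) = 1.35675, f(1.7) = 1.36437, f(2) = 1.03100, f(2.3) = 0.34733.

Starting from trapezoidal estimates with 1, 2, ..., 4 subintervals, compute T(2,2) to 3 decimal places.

T(0,0) (trapezoid, 1 panel, h=1.2000): 0.86187
T(1,0) (trapezoid, 2 panels, h=0.6000): 1.24956
T(2,0) (trapezoid, 4 panels, h=0.3000): 1.34110
T(1,1) = 1.24956 + (1.24956 − 0.86187)/3 = 1.37879
T(2,1) = 1.34110 + (1.34110 − 1.24956)/3 = 1.37161
T(2,2) = 1.37161 + (1.37161 − 1.37879)/15 = 1.37113

1.371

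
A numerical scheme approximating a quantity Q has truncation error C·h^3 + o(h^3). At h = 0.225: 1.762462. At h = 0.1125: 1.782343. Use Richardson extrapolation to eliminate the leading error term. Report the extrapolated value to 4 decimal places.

The leading error scales as h^3; refining by a factor of 2 reduces it by 2^3 = 8.
Extrapolated value = (8·A(h/2) − A(h)) / (8 − 1)
= (8·1.782343 − 1.762462) / 7
= 12.496282 / 7 = 1.785183

1.7852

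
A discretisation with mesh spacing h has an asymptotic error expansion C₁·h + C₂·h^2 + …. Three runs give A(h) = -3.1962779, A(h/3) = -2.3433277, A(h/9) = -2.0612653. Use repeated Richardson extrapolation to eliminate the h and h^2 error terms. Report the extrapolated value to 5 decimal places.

First eliminate the h term (factor 3^1 = 3):
  B₁ = (3·(-2.3433277) − (-3.1962779))/2 = -1.9168526
  B₂ = (3·(-2.0612653) − (-2.3433277))/2 = -1.9202341
Then eliminate the h^2 term (factor 3^2 = 9):
  (9·(-1.9202341) − (-1.9168526))/8 = -1.9206568

-1.92066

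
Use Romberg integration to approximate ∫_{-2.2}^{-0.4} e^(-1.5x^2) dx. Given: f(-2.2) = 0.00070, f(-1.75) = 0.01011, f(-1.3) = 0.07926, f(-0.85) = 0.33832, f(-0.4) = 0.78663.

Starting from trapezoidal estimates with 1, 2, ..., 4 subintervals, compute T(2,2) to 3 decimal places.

0.352

T(0,0) (trapezoid, 1 panel, h=1.8000): 0.70860
T(1,0) (trapezoid, 2 panels, h=0.9000): 0.42563
T(2,0) (trapezoid, 4 panels, h=0.4500): 0.36961
T(1,1) = 0.42563 + (0.42563 − 0.70860)/3 = 0.33131
T(2,1) = 0.36961 + (0.36961 − 0.42563)/3 = 0.35094
T(2,2) = 0.35094 + (0.35094 − 0.33131)/15 = 0.35225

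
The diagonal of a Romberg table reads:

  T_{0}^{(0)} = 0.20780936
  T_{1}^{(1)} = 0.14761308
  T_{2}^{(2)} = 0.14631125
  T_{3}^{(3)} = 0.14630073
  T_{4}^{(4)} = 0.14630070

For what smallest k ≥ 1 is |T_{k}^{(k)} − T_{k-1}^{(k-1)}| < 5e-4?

k = 3

|T_{1}^{(1)} − T_{0}^{(0)}| = 0.06019628 ≥ 5e-4
|T_{2}^{(2)} − T_{1}^{(1)}| = 0.00130183 ≥ 5e-4
|T_{3}^{(3)} − T_{2}^{(2)}| = 0.00001052 < 5e-4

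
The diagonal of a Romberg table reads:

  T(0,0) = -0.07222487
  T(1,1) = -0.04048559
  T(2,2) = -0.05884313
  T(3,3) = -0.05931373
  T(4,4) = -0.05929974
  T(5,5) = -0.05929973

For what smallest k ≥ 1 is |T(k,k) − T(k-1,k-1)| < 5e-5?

|T(1,1) − T(0,0)| = 0.03173928 ≥ 5e-5
|T(2,2) − T(1,1)| = 0.01835754 ≥ 5e-5
|T(3,3) − T(2,2)| = 0.00047060 ≥ 5e-5
|T(4,4) − T(3,3)| = 0.00001399 < 5e-5

k = 4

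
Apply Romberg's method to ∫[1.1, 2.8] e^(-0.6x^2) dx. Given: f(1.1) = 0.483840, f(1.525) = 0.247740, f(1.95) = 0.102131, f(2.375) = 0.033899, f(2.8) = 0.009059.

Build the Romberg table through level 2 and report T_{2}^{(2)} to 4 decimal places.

T_{0}^{(0)} (trapezoid, 1 panel, h=1.7000): 0.418964
T_{1}^{(0)} (trapezoid, 2 panels, h=0.8500): 0.296293
T_{2}^{(0)} (trapezoid, 4 panels, h=0.4250): 0.267843
T_{1}^{(1)} = 0.296293 + (0.296293 − 0.418964)/3 = 0.255403
T_{2}^{(1)} = 0.267843 + (0.267843 − 0.296293)/3 = 0.258360
T_{2}^{(2)} = 0.258360 + (0.258360 − 0.255403)/15 = 0.258557

0.2586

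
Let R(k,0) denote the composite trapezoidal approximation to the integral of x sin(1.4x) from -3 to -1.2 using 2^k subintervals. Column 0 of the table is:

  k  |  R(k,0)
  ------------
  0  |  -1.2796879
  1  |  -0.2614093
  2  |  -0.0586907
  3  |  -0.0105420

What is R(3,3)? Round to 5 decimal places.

R(1,1) = (4·(-0.2614093) − (-1.2796879)) / 3 = 0.0780169
R(2,1) = (4·(-0.0586907) − (-0.2614093)) / 3 = 0.0088822
R(3,1) = -0.0105420 + (-0.0105420 − (-0.0586907))/3 = 0.0055076
R(2,2) = (16·0.0088822 − 0.0780169) / 15 = 0.0042732
R(3,2) = 0.0055076 + (0.0055076 − 0.0088822)/15 = 0.0052826
R(3,3) = (64·0.0052826 − 0.0042732) / 63 = 0.0052986

0.00530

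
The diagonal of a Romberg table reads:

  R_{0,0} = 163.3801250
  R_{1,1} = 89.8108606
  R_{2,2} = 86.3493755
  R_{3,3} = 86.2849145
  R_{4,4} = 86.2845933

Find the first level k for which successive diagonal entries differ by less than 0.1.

|R_{1,1} − R_{0,0}| = 73.5692644 ≥ 0.1
|R_{2,2} − R_{1,1}| = 3.4614851 ≥ 0.1
|R_{3,3} − R_{2,2}| = 0.0644610 < 0.1

k = 3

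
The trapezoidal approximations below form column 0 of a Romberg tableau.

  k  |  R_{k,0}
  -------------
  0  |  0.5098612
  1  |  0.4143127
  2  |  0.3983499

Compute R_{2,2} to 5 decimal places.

0.39373

R_{1,1} = (4·0.4143127 − 0.5098612) / 3 = 0.3824632
R_{2,1} = (4·0.3983499 − 0.4143127) / 3 = 0.3930290
R_{2,2} = (16·0.3930290 − 0.3824632) / 15 = 0.3937334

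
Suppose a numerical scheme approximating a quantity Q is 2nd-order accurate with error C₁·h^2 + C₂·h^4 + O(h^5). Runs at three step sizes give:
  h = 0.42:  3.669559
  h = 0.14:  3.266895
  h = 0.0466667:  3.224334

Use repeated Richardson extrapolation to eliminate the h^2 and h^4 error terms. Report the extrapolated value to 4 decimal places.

First eliminate the h^2 term (factor 3^2 = 9):
  B₁ = (9·3.266895 − 3.669559)/8 = 3.216562
  B₂ = (9·3.224334 − 3.266895)/8 = 3.219014
Then eliminate the h^4 term (factor 3^4 = 81):
  (81·3.219014 − 3.216562)/80 = 3.219045

3.2190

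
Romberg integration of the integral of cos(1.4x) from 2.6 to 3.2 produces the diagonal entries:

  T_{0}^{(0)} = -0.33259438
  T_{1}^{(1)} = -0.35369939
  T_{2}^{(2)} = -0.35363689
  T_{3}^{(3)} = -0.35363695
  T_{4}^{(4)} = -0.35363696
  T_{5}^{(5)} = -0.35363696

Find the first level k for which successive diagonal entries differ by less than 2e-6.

k = 3

|T_{1}^{(1)} − T_{0}^{(0)}| = 0.02110501 ≥ 2e-6
|T_{2}^{(2)} − T_{1}^{(1)}| = 0.00006250 ≥ 2e-6
|T_{3}^{(3)} − T_{2}^{(2)}| = 0.00000006 < 2e-6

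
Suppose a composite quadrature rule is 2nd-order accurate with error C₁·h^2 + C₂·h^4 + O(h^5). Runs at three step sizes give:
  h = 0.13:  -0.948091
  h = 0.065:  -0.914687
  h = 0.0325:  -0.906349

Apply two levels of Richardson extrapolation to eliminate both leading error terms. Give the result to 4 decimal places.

-0.9036

First eliminate the h^2 term (factor 2^2 = 4):
  B₁ = (4·(-0.914687) − (-0.948091))/3 = -0.903552
  B₂ = (4·(-0.906349) − (-0.914687))/3 = -0.903570
Then eliminate the h^4 term (factor 2^4 = 16):
  (16·(-0.903570) − (-0.903552))/15 = -0.903571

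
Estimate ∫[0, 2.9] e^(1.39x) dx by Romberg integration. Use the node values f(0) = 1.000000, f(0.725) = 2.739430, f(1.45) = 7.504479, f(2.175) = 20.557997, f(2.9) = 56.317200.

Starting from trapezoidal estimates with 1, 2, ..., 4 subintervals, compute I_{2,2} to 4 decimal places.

I_{0,0} (trapezoid, 1 panel, h=2.9000): 83.109940
I_{1,0} (trapezoid, 2 panels, h=1.4500): 52.436465
I_{2,0} (trapezoid, 4 panels, h=0.7250): 43.108867
I_{1,1} = 52.436465 + (52.436465 − 83.109940)/3 = 42.211973
I_{2,1} = 43.108867 + (43.108867 − 52.436465)/3 = 39.999668
I_{2,2} = 39.999668 + (39.999668 − 42.211973)/15 = 39.852181

39.8522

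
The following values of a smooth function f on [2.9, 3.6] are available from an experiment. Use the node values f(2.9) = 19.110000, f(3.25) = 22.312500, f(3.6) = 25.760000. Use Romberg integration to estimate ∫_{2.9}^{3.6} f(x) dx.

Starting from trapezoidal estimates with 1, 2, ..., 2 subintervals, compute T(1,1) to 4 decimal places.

15.6473

T(0,0) (trapezoid, 1 panel, h=0.7000): 15.704500
T(1,0) (trapezoid, 2 panels, h=0.3500): 15.661625
T(1,1) = 15.661625 + (15.661625 − 15.704500)/3 = 15.647333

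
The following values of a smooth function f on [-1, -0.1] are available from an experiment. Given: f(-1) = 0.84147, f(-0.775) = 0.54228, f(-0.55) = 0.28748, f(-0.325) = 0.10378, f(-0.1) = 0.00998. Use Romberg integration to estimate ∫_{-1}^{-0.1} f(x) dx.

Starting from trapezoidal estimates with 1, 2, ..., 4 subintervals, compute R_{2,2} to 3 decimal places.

R_{0,0} (trapezoid, 1 panel, h=0.9000): 0.38315
R_{1,0} (trapezoid, 2 panels, h=0.4500): 0.32094
R_{2,0} (trapezoid, 4 panels, h=0.2250): 0.30583
R_{1,1} = 0.32094 + (0.32094 − 0.38315)/3 = 0.30020
R_{2,1} = 0.30583 + (0.30583 − 0.32094)/3 = 0.30079
R_{2,2} = 0.30079 + (0.30079 − 0.30020)/15 = 0.30083

0.301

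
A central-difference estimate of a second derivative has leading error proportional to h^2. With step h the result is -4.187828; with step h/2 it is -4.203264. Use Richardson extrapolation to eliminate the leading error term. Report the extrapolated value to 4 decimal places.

The leading error scales as h^2; refining by a factor of 2 reduces it by 2^2 = 4.
Extrapolated value = (4·A(h/2) − A(h)) / (4 − 1)
= (4·(-4.203264) − (-4.187828)) / 3
= -12.625228 / 3 = -4.208409

-4.2084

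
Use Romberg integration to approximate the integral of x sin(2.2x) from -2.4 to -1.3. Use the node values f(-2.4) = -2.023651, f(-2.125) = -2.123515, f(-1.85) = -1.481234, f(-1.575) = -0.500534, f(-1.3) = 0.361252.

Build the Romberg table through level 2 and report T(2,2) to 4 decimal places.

-1.3858

T(0,0) (trapezoid, 1 panel, h=1.1000): -0.914319
T(1,0) (trapezoid, 2 panels, h=0.5500): -1.271838
T(2,0) (trapezoid, 4 panels, h=0.2750): -1.357533
T(1,1) = -1.271838 + (-1.271838 − (-0.914319))/3 = -1.391011
T(2,1) = -1.357533 + (-1.357533 − (-1.271838))/3 = -1.386098
T(2,2) = -1.386098 + (-1.386098 − (-1.391011))/15 = -1.385770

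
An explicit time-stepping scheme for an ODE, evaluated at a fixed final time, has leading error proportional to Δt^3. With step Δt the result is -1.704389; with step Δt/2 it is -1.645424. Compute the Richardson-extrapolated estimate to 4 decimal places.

-1.6370

The leading error scales as Δt^3; refining by a factor of 2 reduces it by 2^3 = 8.
Extrapolated value = (8·A(Δt/2) − A(Δt)) / (8 − 1)
= (8·(-1.645424) − (-1.704389)) / 7
= -11.459003 / 7 = -1.637000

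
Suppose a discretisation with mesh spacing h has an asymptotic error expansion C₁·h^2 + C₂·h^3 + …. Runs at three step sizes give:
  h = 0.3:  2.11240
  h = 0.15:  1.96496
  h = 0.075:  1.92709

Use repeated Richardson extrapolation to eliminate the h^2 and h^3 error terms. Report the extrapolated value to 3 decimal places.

First eliminate the h^2 term (factor 2^2 = 4):
  B₁ = (4·1.96496 − 2.11240)/3 = 1.91581
  B₂ = (4·1.92709 − 1.96496)/3 = 1.91447
Then eliminate the h^3 term (factor 2^3 = 8):
  (8·1.91447 − 1.91581)/7 = 1.91428

1.914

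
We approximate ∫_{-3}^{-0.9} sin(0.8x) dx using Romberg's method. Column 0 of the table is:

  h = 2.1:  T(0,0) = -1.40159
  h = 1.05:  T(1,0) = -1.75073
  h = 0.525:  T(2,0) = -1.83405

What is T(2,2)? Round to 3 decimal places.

-1.861

T(1,1) = -1.75073 + (-1.75073 − (-1.40159))/3 = -1.86711
T(2,1) = -1.83405 + (-1.83405 − (-1.75073))/3 = -1.86182
T(2,2) = (16·(-1.86182) − (-1.86711)) / 15 = -1.86147
(Column j=1 coincides with Simpson's rule on the same nodes.)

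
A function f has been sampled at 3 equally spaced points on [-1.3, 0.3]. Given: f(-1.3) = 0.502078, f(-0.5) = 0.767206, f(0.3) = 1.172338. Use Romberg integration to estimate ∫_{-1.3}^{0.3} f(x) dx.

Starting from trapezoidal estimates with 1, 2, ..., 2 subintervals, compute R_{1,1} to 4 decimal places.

1.2649

R_{0,0} (trapezoid, 1 panel, h=1.6000): 1.339533
R_{1,0} (trapezoid, 2 panels, h=0.8000): 1.283531
R_{1,1} = 1.283531 + (1.283531 − 1.339533)/3 = 1.264864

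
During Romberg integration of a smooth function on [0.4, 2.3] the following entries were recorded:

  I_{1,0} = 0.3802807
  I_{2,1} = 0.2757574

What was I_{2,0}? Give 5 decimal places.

From I_{2,1} = (4·I_{2,0} − I_{1,0})/3, solve for I_{2,0}:
4·I_{2,0} = 3·0.2757574 + 0.3802807 = 1.2075529
I_{2,0} = 0.3018882

0.30189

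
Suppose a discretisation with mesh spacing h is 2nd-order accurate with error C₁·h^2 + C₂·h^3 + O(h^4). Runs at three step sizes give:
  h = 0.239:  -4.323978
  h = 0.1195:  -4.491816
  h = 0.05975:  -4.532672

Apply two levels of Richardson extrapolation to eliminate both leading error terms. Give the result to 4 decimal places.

-4.5461

First eliminate the h^2 term (factor 2^2 = 4):
  B₁ = (4·(-4.491816) − (-4.323978))/3 = -4.547762
  B₂ = (4·(-4.532672) − (-4.491816))/3 = -4.546291
Then eliminate the h^3 term (factor 2^3 = 8):
  (8·(-4.546291) − (-4.547762))/7 = -4.546081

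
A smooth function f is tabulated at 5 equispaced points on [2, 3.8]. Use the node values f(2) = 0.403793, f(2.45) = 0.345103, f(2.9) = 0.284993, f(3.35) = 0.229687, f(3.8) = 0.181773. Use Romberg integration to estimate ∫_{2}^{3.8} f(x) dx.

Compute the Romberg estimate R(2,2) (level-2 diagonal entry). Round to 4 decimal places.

R(0,0) (trapezoid, 1 panel, h=1.8000): 0.527009
R(1,0) (trapezoid, 2 panels, h=0.9000): 0.519998
R(2,0) (trapezoid, 4 panels, h=0.4500): 0.518655
R(1,1) = 0.519998 + (0.519998 − 0.527009)/3 = 0.517661
R(2,1) = 0.518655 + (0.518655 − 0.519998)/3 = 0.518207
R(2,2) = 0.518207 + (0.518207 − 0.517661)/15 = 0.518243

0.5182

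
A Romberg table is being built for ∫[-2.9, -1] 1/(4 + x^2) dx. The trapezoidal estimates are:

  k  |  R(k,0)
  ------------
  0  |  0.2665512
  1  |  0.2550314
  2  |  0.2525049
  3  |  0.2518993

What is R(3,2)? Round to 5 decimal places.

R(2,1) = (4·0.2525049 − 0.2550314) / 3 = 0.2516627
R(3,1) = (4·0.2518993 − 0.2525049) / 3 = 0.2516974
R(3,2) = 0.2516974 + (0.2516974 − 0.2516627)/15 = 0.2516997

0.25170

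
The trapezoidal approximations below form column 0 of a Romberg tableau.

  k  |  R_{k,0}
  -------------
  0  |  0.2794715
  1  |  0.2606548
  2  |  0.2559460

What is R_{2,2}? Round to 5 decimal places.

0.25438

Richardson extrapolation on the trapezoidal column (denominator 4−1=3):
R_{1,1} = 0.2606548 + (0.2606548 − 0.2794715)/3 = 0.2543826
R_{2,1} = 0.2559460 + (0.2559460 − 0.2606548)/3 = 0.2543764
R_{2,2} = (16·0.2543764 − 0.2543826) / 15 = 0.2543760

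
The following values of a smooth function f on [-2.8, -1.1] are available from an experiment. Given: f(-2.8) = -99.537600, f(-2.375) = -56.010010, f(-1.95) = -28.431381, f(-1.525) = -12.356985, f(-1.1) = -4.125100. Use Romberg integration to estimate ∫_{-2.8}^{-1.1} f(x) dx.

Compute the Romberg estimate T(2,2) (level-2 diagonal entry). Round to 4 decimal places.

T(0,0) (trapezoid, 1 panel, h=1.7000): -88.113295
T(1,0) (trapezoid, 2 panels, h=0.8500): -68.223321
T(2,0) (trapezoid, 4 panels, h=0.4250): -63.167634
T(1,1) = -68.223321 + (-68.223321 − (-88.113295))/3 = -61.593330
T(2,1) = -63.167634 + (-63.167634 − (-68.223321))/3 = -61.482405
T(2,2) = -61.482405 + (-61.482405 − (-61.593330))/15 = -61.475010

-61.4750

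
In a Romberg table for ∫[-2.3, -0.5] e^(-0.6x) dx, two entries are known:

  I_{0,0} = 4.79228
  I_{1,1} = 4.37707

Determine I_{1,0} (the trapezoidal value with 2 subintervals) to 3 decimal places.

From I_{1,1} = (4·I_{1,0} − I_{0,0})/3, solve for I_{1,0}:
4·I_{1,0} = 3·4.37707 + 4.79228 = 17.92349
I_{1,0} = 4.48087

4.481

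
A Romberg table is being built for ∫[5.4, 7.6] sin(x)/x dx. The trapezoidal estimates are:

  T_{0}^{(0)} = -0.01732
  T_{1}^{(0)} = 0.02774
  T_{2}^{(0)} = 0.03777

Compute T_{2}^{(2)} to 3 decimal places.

Richardson extrapolation on the trapezoidal column (denominator 4−1=3):
T_{1}^{(1)} = (4·0.02774 − (-0.01732)) / 3 = 0.04276
T_{2}^{(1)} = 0.03777 + (0.03777 − 0.02774)/3 = 0.04111
T_{2}^{(2)} = (16·0.04111 − 0.04276) / 15 = 0.04100
(Column j=1 coincides with Simpson's rule on the same nodes.)

0.041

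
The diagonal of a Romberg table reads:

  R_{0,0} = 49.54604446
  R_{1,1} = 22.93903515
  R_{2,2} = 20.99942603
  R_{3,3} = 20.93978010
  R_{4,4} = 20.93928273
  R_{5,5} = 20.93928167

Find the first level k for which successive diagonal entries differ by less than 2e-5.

|R_{1,1} − R_{0,0}| = 26.60700931 ≥ 2e-5
|R_{2,2} − R_{1,1}| = 1.93960912 ≥ 2e-5
|R_{3,3} − R_{2,2}| = 0.05964593 ≥ 2e-5
|R_{4,4} − R_{3,3}| = 0.00049737 ≥ 2e-5
|R_{5,5} − R_{4,4}| = 0.00000106 < 2e-5

k = 5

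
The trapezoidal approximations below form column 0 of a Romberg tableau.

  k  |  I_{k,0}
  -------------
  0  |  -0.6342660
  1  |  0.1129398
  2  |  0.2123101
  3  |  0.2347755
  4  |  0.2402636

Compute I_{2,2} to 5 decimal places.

Richardson extrapolation on the trapezoidal column (denominator 4−1=3):
I_{1,1} = (4·0.1129398 − (-0.6342660)) / 3 = 0.3620084
I_{2,1} = 0.2123101 + (0.2123101 − 0.1129398)/3 = 0.2454335
I_{2,2} = 0.2454335 + (0.2454335 − 0.3620084)/15 = 0.2376618

0.23766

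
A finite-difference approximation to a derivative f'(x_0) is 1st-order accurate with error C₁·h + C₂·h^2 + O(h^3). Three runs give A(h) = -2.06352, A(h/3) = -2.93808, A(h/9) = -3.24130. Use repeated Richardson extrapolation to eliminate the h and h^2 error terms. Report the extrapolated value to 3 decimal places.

First eliminate the h term (factor 3^1 = 3):
  B₁ = (3·(-2.93808) − (-2.06352))/2 = -3.37536
  B₂ = (3·(-3.24130) − (-2.93808))/2 = -3.39291
Then eliminate the h^2 term (factor 3^2 = 9):
  (9·(-3.39291) − (-3.37536))/8 = -3.39510

-3.395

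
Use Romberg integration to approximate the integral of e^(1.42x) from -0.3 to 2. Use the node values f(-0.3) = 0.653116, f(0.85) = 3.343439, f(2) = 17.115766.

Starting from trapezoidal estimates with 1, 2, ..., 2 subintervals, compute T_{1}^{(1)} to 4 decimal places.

T_{0}^{(0)} (trapezoid, 1 panel, h=2.3000): 20.434214
T_{1}^{(0)} (trapezoid, 2 panels, h=1.1500): 14.062062
T_{1}^{(1)} = 14.062062 + (14.062062 − 20.434214)/3 = 11.938011

11.9380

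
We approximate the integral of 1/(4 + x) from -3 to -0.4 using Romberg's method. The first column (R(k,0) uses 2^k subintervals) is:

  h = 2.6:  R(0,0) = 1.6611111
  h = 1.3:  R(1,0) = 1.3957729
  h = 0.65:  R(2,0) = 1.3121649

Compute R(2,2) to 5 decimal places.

1.28276

Richardson extrapolation on the trapezoidal column (denominator 4−1=3):
R(1,1) = (4·1.3957729 − 1.6611111) / 3 = 1.3073268
R(2,1) = (4·1.3121649 − 1.3957729) / 3 = 1.2842956
R(2,2) = 1.2842956 + (1.2842956 − 1.3073268)/15 = 1.2827602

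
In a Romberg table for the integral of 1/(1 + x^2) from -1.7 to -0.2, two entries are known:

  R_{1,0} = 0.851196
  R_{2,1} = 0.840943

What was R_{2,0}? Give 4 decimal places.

From R_{2,1} = (4·R_{2,0} − R_{1,0})/3, solve for R_{2,0}:
4·R_{2,0} = 3·0.840943 + 0.851196 = 3.374025
R_{2,0} = 0.843506

0.8435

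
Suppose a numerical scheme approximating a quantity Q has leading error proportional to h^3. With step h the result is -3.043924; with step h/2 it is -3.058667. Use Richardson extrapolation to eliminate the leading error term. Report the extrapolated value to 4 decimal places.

-3.0608

The leading error scales as h^3; refining by a factor of 2 reduces it by 2^3 = 8.
Extrapolated value = (8·A(h/2) − A(h)) / (8 − 1)
= (8·(-3.058667) − (-3.043924)) / 7
= -21.425412 / 7 = -3.060773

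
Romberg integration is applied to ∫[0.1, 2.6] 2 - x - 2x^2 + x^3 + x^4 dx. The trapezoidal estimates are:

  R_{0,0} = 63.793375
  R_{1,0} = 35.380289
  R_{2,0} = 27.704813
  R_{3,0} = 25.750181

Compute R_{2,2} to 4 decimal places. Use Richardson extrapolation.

Richardson extrapolation on the trapezoidal column (denominator 4−1=3):
R_{1,1} = (4·35.380289 − 63.793375) / 3 = 25.909260
R_{2,1} = 27.704813 + (27.704813 − 35.380289)/3 = 25.146321
R_{2,2} = (16·25.146321 − 25.909260) / 15 = 25.095458

25.0955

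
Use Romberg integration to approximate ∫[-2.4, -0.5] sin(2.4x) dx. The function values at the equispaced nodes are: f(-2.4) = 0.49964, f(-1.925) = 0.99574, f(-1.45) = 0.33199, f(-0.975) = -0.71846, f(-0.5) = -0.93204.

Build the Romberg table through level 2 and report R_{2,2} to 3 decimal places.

R_{0,0} (trapezoid, 1 panel, h=1.9000): -0.41078
R_{1,0} (trapezoid, 2 panels, h=0.9500): 0.11000
R_{2,0} (trapezoid, 4 panels, h=0.4750): 0.18671
R_{1,1} = 0.11000 + (0.11000 − (-0.41078))/3 = 0.28359
R_{2,1} = 0.18671 + (0.18671 − 0.11000)/3 = 0.21228
R_{2,2} = 0.21228 + (0.21228 − 0.28359)/15 = 0.20753

0.208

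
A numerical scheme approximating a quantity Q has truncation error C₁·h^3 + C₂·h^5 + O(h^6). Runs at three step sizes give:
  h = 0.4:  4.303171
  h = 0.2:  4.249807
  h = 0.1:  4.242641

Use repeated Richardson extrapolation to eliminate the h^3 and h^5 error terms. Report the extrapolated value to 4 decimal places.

4.2416

First eliminate the h^3 term (factor 2^3 = 8):
  B₁ = (8·4.249807 − 4.303171)/7 = 4.242184
  B₂ = (8·4.242641 − 4.249807)/7 = 4.241617
Then eliminate the h^5 term (factor 2^5 = 32):
  (32·4.241617 − 4.242184)/31 = 4.241599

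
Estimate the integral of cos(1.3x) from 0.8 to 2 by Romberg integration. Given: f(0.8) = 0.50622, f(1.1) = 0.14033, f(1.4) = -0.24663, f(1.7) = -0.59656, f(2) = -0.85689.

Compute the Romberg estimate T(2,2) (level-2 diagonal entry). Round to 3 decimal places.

-0.267

T(0,0) (trapezoid, 1 panel, h=1.2000): -0.21040
T(1,0) (trapezoid, 2 panels, h=0.6000): -0.25318
T(2,0) (trapezoid, 4 panels, h=0.3000): -0.26346
T(1,1) = -0.25318 + (-0.25318 − (-0.21040))/3 = -0.26744
T(2,1) = -0.26346 + (-0.26346 − (-0.25318))/3 = -0.26689
T(2,2) = -0.26689 + (-0.26689 − (-0.26744))/15 = -0.26685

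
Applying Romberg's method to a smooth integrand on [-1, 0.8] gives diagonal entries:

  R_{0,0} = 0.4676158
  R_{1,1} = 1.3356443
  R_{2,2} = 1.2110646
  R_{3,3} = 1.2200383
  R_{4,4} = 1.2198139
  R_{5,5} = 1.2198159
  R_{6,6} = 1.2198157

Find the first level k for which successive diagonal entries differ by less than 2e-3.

k = 4

|R_{1,1} − R_{0,0}| = 0.8680285 ≥ 2e-3
|R_{2,2} − R_{1,1}| = 0.1245797 ≥ 2e-3
|R_{3,3} − R_{2,2}| = 0.0089737 ≥ 2e-3
|R_{4,4} − R_{3,3}| = 0.0002244 < 2e-3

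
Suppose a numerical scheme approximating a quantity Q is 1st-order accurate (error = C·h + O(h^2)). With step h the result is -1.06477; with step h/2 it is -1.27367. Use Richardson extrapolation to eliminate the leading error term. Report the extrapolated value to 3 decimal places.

-1.483

The leading error scales as h; refining by a factor of 2 reduces it by 2^1 = 2.
Extrapolated value = (2·A(h/2) − A(h)) / (2 − 1)
= (2·(-1.27367) − (-1.06477)) / 1
= -1.48257 / 1 = -1.48257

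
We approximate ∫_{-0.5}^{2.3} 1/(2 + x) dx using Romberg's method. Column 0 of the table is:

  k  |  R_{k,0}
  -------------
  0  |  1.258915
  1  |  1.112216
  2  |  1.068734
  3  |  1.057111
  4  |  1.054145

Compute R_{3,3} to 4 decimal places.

Richardson extrapolation on the trapezoidal column (denominator 4−1=3):
R_{1,1} = (4·1.112216 − 1.258915) / 3 = 1.063316
R_{2,1} = 1.068734 + (1.068734 − 1.112216)/3 = 1.054240
R_{3,1} = 1.057111 + (1.057111 − 1.068734)/3 = 1.053237
R_{2,2} = (16·1.054240 − 1.063316) / 15 = 1.053635
R_{3,2} = 1.053237 + (1.053237 − 1.054240)/15 = 1.053170
R_{3,3} = (64·1.053170 − 1.053635) / 63 = 1.053163

1.0532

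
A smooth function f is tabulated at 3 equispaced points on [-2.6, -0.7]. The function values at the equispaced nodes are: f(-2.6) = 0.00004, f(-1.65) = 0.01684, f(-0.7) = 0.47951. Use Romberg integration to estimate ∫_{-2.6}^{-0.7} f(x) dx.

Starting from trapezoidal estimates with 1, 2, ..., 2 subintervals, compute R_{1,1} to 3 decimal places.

R_{0,0} (trapezoid, 1 panel, h=1.9000): 0.45557
R_{1,0} (trapezoid, 2 panels, h=0.9500): 0.24378
R_{1,1} = 0.24378 + (0.24378 − 0.45557)/3 = 0.17318

0.173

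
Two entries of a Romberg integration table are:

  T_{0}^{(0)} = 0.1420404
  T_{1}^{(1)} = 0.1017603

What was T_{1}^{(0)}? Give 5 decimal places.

0.11183

From T_{1}^{(1)} = (4·T_{1}^{(0)} − T_{0}^{(0)})/3, solve for T_{1}^{(0)}:
4·T_{1}^{(0)} = 3·0.1017603 + 0.1420404 = 0.4473213
T_{1}^{(0)} = 0.1118303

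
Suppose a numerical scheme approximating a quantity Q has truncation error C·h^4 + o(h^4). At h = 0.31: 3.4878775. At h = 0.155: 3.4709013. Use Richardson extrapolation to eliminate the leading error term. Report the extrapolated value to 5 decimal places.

3.46977

The leading error scales as h^4; refining by a factor of 2 reduces it by 2^4 = 16.
Extrapolated value = (16·A(h/2) − A(h)) / (16 − 1)
= (16·3.4709013 − 3.4878775) / 15
= 52.0465433 / 15 = 3.4697696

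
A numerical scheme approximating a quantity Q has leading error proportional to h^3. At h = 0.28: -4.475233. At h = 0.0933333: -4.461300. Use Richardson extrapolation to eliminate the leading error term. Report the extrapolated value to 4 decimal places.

-4.4608

Extrapolated value = (27·A(h/3) − A(h)) / (27 − 1)
= (27·(-4.461300) − (-4.475233)) / 26
= -115.979867 / 26 = -4.460764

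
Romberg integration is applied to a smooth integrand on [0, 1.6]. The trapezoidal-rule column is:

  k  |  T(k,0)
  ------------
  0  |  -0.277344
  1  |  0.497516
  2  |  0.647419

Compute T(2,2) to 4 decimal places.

Richardson extrapolation on the trapezoidal column (denominator 4−1=3):
T(1,1) = 0.497516 + (0.497516 − (-0.277344))/3 = 0.755803
T(2,1) = 0.647419 + (0.647419 − 0.497516)/3 = 0.697387
T(2,2) = (16·0.697387 − 0.755803) / 15 = 0.693493

0.6935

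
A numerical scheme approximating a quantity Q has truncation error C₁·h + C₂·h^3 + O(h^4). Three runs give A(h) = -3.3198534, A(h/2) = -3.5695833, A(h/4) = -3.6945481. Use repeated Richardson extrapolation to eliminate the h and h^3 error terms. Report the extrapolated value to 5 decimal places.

-3.81954

First eliminate the h term (factor 2^1 = 2):
  B₁ = (2·(-3.5695833) − (-3.3198534))/1 = -3.8193132
  B₂ = (2·(-3.6945481) − (-3.5695833))/1 = -3.8195129
Then eliminate the h^3 term (factor 2^3 = 8):
  (8·(-3.8195129) − (-3.8193132))/7 = -3.8195414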